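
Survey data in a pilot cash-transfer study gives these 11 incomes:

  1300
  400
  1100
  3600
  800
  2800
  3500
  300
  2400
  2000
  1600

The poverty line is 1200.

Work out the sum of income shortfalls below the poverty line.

Poor units: 300, 400, 800, 1100 (q = 4 of N = 11).
Individual gaps: 1200−300 = 900; 1200−400 = 800; 1200−800 = 400; 1200−1100 = 100.
Aggregate gap = 2200.

2200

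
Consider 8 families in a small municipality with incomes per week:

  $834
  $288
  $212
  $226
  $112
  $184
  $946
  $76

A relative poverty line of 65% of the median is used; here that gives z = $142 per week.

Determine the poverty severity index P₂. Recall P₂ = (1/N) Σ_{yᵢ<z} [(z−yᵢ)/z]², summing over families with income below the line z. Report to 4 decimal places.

Below z: $76, $112 (q = 2 of N = 8).
Gap ratios (z−y)/z: (142−76)/142 = 0.4648; (142−112)/142 = 0.2113.
Squared: 0.2160; 0.0446.
Sum = 0.260663; P₂ = 0.260663 / 8 = 0.0326.

0.0326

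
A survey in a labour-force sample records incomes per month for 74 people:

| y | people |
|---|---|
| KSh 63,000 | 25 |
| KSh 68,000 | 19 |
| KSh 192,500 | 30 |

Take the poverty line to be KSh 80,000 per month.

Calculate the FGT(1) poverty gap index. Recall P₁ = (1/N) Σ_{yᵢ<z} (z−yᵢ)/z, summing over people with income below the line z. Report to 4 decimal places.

0.1103

Poor units: 25×KSh 63,000, 19×KSh 68,000 (q = 44 of N = 74).
Gap ratios (z−y)/z: (80000−63000)/80000 = 0.2125 (×25); (80000−68000)/80000 = 0.1500 (×19).
Sum of shortfalls = 8.162500; P₁ averages over all N: 8.162500 / 74 = 0.1103.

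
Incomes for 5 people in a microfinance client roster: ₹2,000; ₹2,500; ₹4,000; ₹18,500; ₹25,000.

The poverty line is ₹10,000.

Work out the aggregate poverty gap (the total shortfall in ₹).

Below the line: ₹2,000, ₹2,500, ₹4,000 (q = 3 of N = 5).
Individual gaps: 10000−2000 = 8000; 10000−2500 = 7500; 10000−4000 = 6000.
Aggregate gap = ₹21,500.

₹21,500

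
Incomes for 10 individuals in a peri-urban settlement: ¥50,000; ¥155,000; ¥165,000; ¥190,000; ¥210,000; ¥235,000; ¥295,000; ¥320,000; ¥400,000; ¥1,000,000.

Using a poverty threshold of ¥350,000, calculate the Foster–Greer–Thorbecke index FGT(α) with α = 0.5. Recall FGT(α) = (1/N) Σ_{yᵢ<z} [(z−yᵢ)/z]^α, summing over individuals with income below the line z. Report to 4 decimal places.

Poor units: ¥50,000, ¥155,000, ¥165,000, ¥190,000, ¥210,000, ¥235,000, ¥295,000, ¥320,000 (q = 8 of N = 10).
Relative gaps: (350000−50000)/350000 = 0.8571; (350000−155000)/350000 = 0.5571; (350000−165000)/350000 = 0.5286; (350000−190000)/350000 = 0.4571; (350000−210000)/350000 = 0.4000; (350000−235000)/350000 = 0.3286; (350000−295000)/350000 = 0.1571; (350000−320000)/350000 = 0.0857.
Raised to α = 0.5: 0.92582; 0.74642; 0.72703; 0.67612; 0.63246; 0.57321; 0.39641; 0.29277.
Sum = 4.970242; FGT(0.5) = 4.970242 / 10 = 0.4970.

0.4970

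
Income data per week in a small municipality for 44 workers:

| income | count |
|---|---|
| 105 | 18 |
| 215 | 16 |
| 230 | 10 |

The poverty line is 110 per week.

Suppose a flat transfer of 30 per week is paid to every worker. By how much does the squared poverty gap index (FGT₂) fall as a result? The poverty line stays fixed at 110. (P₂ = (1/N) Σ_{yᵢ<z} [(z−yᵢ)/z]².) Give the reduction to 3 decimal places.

0.001

Before: below the line — 18×105; squared poverty gap index (FGT₂) = 0.00085.
After the 30 transfer: below the line — none; squared poverty gap index (FGT₂) = 0.00000.
Reduction = 0.00085 − 0.00000 = 0.001.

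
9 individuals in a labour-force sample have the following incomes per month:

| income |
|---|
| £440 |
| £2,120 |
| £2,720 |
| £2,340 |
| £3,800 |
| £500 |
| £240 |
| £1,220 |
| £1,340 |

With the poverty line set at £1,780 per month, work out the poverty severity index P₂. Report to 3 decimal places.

0.221

Incomes under z: £240, £440, £500, £1,220, £1,340 (q = 5 of N = 9).
Shortfall ratios: (1780−240)/1780 = 0.8652; (1780−440)/1780 = 0.7528; (1780−500)/1780 = 0.7191; (1780−1220)/1780 = 0.3146; (1780−1340)/1780 = 0.2472.
Squared: 0.7485; 0.5667; 0.5171; 0.0990; 0.0611.
Sum = 1.992425; P₂ = 1.992425 / 9 = 0.221.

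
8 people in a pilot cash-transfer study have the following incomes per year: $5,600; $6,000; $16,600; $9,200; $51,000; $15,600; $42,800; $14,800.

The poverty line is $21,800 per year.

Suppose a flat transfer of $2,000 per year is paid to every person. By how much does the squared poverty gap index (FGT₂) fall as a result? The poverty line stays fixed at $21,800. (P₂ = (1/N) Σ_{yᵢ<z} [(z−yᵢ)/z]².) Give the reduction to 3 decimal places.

Before: below the line — $5,600, $6,000, $9,200, $14,800, $15,600, $16,600; squared poverty gap index (FGT₂) = 0.20656.
After the $2,000 transfer: below the line — $7,600, $8,000, $11,200, $16,800, $17,600, $18,600; squared poverty gap index (FGT₂) = 0.14659.
Reduction = 0.20656 − 0.14659 = 0.060.

0.060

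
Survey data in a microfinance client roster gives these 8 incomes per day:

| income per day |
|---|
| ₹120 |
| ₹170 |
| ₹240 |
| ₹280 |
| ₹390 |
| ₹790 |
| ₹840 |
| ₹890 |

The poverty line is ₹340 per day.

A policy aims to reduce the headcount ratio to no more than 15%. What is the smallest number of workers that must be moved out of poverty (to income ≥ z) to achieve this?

Currently q = 4 of N = 8 are below the line (H = 0.500).
A headcount ratio of at most 15% allows at most ⌊0.15 × 8⌋ = 1 poor workers.
So at least 4 − 1 = 3 must be lifted.

3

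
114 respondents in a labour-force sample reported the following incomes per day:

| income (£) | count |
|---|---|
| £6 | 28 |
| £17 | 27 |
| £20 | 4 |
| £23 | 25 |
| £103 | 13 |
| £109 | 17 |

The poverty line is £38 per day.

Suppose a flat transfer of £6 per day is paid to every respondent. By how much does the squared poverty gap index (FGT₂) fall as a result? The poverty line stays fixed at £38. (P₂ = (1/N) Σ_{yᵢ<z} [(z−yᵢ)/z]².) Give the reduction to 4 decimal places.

Before: below the line — 28×£6, 27×£17, 4×£20, 25×£23; squared poverty gap index (FGT₂) = 0.288550.
After the £6 transfer: below the line — 28×£12, 27×£23, 4×£26, 25×£29; squared poverty gap index (FGT₂) = 0.167687.
Reduction = 0.288550 − 0.167687 = 0.1209.

0.1209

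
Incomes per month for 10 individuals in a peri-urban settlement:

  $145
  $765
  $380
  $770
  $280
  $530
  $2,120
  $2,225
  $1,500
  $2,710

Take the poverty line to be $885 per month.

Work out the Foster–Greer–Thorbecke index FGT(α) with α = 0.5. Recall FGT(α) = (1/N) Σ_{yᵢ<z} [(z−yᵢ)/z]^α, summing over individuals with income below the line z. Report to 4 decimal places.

0.3859

Below z: $145, $280, $380, $530, $765, $770 (q = 6 of N = 10).
Relative gaps: (885−145)/885 = 0.8362; (885−280)/885 = 0.6836; (885−380)/885 = 0.5706; (885−530)/885 = 0.4011; (885−765)/885 = 0.1356; (885−770)/885 = 0.1299.
Raised to α = 0.5: 0.91442; 0.82681; 0.75539; 0.63335; 0.36823; 0.36048.
Sum = 3.858677; FGT(0.5) = 3.858677 / 10 = 0.3859.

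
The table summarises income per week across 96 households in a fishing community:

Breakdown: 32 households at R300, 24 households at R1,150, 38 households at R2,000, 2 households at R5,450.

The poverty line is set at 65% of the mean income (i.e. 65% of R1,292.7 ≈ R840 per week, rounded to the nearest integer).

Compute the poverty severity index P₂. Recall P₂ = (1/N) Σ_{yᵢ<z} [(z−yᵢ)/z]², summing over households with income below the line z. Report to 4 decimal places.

Incomes under z: 32×R300 (q = 32 of N = 96).
Shortfall ratios: (840−300)/840 = 0.6429 (×32).
Squared: 0.4133 (×32).
Sum = 13.224490; P₂ = 13.224490 / 96 = 0.1378.

0.1378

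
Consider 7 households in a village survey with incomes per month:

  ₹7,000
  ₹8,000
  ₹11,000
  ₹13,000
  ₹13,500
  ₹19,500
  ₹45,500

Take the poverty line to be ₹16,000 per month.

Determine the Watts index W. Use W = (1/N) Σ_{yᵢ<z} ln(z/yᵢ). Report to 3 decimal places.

Below the line: ₹7,000, ₹8,000, ₹11,000, ₹13,000, ₹13,500 (q = 5 of N = 7).
Log shortfalls: ln(16000/7000) = 0.8267; ln(16000/8000) = 0.6931; ln(16000/11000) = 0.3747; ln(16000/13000) = 0.2076; ln(16000/13500) = 0.1699.
W = 2.272058 / 7 = 0.325.

0.325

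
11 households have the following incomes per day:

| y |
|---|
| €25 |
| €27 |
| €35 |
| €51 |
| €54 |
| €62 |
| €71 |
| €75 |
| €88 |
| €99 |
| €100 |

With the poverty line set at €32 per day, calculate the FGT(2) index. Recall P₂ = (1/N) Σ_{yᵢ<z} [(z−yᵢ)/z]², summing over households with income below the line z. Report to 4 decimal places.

0.0066

Incomes under z: €25, €27 (q = 2 of N = 11).
Gap ratios (z−y)/z: (32−25)/32 = 0.2188; (32−27)/32 = 0.1562.
Squared: 0.0479; 0.0244.
Sum = 0.072266; P₂ = 0.072266 / 11 = 0.0066.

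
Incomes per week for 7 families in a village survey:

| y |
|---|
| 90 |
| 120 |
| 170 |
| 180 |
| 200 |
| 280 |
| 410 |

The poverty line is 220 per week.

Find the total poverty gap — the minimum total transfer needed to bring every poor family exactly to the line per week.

Below the line: 90, 120, 170, 180, 200 (q = 5 of N = 7).
Individual gaps: 220−90 = 130; 220−120 = 100; 220−170 = 50; 220−180 = 40; 220−200 = 20.
Aggregate gap = 340.

340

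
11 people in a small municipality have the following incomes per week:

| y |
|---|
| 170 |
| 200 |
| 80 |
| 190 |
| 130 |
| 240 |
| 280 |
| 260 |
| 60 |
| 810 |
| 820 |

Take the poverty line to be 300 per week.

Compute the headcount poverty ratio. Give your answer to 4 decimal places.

0.8182

9 of the 11 people have income below 300.
H = 9/11 = 0.8182.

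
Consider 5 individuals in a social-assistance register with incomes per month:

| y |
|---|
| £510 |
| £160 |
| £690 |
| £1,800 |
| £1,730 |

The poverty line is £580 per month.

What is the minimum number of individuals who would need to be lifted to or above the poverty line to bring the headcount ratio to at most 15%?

2 of the 5 individuals are poor, so H = 2/5 = 0.400.
A headcount ratio of at most 15% allows at most ⌊0.15 × 5⌋ = 0 poor individuals.
So at least 2 − 0 = 2 must be lifted.

2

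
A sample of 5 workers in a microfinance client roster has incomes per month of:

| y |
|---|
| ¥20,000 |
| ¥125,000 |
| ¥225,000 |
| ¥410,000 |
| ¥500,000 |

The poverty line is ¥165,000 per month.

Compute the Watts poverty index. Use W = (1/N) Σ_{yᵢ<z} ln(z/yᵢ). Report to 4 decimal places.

Below the line: ¥20,000, ¥125,000 (q = 2 of N = 5).
ln(z/y) terms: ln(165000/20000) = 2.1102; ln(165000/125000) = 0.2776.
W = 2.387845 / 5 = 0.4776.

0.4776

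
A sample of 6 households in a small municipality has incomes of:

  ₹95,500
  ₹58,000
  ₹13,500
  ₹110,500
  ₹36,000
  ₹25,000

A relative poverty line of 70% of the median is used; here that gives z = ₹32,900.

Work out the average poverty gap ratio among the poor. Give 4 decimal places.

Below z: ₹13,500, ₹25,000 (q = 2 of N = 6).
Shortfall ratios (z−y)/z: 0.5897, 0.2401; sum = 0.829787.
The income-gap ratio divides by q (the poor only): 0.829787 / 2 = 0.4149.

0.4149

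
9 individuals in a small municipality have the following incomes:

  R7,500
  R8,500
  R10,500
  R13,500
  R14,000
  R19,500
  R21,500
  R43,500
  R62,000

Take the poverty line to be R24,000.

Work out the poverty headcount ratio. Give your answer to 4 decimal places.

0.7778

7 of the 9 individuals have income below R24,000.
H = 7/9 = 0.7778.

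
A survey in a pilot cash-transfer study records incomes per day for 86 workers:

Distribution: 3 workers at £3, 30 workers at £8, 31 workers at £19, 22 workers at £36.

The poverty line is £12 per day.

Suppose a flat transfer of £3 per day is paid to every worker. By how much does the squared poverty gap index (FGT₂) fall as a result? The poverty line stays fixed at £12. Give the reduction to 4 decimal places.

0.0472

Before: below the line — 3×£3, 30×£8; squared poverty gap index (FGT₂) = 0.058382.
After the £3 transfer: below the line — 3×£6, 30×£11; squared poverty gap index (FGT₂) = 0.011143.
Reduction = 0.058382 − 0.011143 = 0.0472.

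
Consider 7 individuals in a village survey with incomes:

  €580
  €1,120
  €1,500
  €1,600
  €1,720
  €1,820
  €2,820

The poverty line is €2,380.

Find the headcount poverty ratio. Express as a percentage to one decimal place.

85.7%

6 of the 7 individuals have income below €2,380.
H = 6/7 = 85.7%.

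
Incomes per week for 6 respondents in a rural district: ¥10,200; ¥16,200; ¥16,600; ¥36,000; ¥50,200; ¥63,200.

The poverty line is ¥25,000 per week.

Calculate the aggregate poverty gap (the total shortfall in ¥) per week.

¥32,000

Poor units: ¥10,200, ¥16,200, ¥16,600 (q = 3 of N = 6).
Individual gaps: 25000−10200 = 14800; 25000−16200 = 8800; 25000−16600 = 8400.
Aggregate gap = ¥32,000.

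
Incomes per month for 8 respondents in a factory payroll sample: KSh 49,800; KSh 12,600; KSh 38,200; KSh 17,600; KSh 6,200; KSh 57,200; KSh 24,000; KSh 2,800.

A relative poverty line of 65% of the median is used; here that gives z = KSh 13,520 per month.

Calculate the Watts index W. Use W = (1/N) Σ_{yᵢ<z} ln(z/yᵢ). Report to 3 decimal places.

Below the line: KSh 2,800, KSh 6,200, KSh 12,600 (q = 3 of N = 8).
Log gaps: ln(13520/2800) = 1.5746; ln(13520/6200) = 0.7796; ln(13520/12600) = 0.0705.
W = 2.424645 / 8 = 0.303.

0.303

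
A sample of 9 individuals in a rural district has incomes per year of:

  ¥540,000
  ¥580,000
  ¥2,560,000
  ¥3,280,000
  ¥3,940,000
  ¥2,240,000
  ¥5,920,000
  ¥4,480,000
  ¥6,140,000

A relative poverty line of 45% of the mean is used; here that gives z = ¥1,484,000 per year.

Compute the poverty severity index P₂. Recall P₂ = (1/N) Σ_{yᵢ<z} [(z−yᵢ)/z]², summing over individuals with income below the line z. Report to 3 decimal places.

0.086

Below the line: ¥540,000, ¥580,000 (q = 2 of N = 9).
Normalized shortfalls: (1484000−540000)/1484000 = 0.6361; (1484000−580000)/1484000 = 0.6092.
Squared: 0.4046; 0.3711.
Sum = 0.775728; P₂ = 0.775728 / 9 = 0.086.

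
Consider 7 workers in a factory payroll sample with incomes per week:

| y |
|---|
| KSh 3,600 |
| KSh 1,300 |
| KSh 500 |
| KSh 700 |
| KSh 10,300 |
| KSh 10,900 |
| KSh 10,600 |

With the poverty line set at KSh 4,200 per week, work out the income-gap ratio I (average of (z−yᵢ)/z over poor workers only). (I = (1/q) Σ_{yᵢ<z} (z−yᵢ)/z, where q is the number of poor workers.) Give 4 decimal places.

0.6369

Below the line: KSh 500, KSh 700, KSh 1,300, KSh 3,600 (q = 4 of N = 7).
Relative gaps: 0.8810, 0.8333, 0.6905, 0.1429; sum = 2.547619.
I averages over the q = 4 poor units only: 2.547619 / 4 = 0.6369.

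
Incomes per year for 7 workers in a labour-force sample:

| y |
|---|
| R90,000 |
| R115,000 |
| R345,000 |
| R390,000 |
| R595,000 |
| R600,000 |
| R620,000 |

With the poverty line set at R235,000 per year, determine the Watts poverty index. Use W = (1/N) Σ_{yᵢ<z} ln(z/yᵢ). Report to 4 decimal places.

Below z: R90,000, R115,000 (q = 2 of N = 7).
Log gaps: ln(235000/90000) = 0.9598; ln(235000/115000) = 0.7147.
W = 1.674429 / 7 = 0.2392.

0.2392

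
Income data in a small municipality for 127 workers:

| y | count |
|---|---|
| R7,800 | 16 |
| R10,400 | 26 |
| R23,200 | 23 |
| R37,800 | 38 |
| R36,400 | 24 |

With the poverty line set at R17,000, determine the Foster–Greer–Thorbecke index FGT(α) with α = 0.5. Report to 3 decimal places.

0.220

Poor units: 16×R7,800, 26×R10,400 (q = 42 of N = 127).
Normalized shortfalls: (17000−7800)/17000 = 0.5412 (×16); (17000−10400)/17000 = 0.3882 (×26).
Raised to α = 0.5: 0.73565 (×16); 0.62309 (×26).
Sum = 27.970569; FGT(0.5) = 27.970569 / 127 = 0.220.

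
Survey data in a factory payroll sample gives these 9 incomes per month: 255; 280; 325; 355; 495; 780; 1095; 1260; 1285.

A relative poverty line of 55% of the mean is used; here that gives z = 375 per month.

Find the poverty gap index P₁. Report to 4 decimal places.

Incomes under z: 255, 280, 325, 355 (q = 4 of N = 9).
Normalized shortfalls: (375−255)/375 = 0.3200; (375−280)/375 = 0.2533; (375−325)/375 = 0.1333; (375−355)/375 = 0.0533.
Σ = 0.760000. Dividing by the full population N = 9 gives P₁ = 0.0844.

0.0844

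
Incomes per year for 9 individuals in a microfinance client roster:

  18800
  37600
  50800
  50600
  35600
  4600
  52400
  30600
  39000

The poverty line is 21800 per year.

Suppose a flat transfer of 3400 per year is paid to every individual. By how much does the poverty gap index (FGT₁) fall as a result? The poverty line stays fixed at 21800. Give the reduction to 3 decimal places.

Before: below the line — 4600, 18800; poverty gap index (FGT₁) = 0.10296.
After the 3400 transfer: below the line — 8000; poverty gap index (FGT₁) = 0.07034.
Reduction = 0.10296 − 0.07034 = 0.033.

0.033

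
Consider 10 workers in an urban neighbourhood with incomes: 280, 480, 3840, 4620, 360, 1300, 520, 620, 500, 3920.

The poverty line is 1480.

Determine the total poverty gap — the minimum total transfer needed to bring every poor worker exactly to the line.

6300

Incomes under z: 280, 360, 480, 500, 520, 620, 1300 (q = 7 of N = 10).
Individual gaps: 1480−280 = 1200; 1480−360 = 1120; 1480−480 = 1000; 1480−500 = 980; 1480−520 = 960; 1480−620 = 860; 1480−1300 = 180.
Aggregate gap = 6300.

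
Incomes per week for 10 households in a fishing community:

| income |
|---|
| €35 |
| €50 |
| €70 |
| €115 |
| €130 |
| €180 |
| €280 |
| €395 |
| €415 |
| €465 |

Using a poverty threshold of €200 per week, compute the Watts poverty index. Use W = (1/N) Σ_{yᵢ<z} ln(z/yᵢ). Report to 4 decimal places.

Incomes under z: €35, €50, €70, €115, €130, €180 (q = 6 of N = 10).
Log gaps: ln(200/35) = 1.7430; ln(200/50) = 1.3863; ln(200/70) = 1.0498; ln(200/115) = 0.5534; ln(200/130) = 0.4308; ln(200/180) = 0.1054.
W = 5.268614 / 10 = 0.5269.

0.5269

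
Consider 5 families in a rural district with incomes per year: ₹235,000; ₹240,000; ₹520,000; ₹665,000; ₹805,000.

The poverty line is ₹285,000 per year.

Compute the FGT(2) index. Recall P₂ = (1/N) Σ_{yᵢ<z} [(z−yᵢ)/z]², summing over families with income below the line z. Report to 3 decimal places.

0.011

Below z: ₹235,000, ₹240,000 (q = 2 of N = 5).
Normalized shortfalls: (285000−235000)/285000 = 0.1754; (285000−240000)/285000 = 0.1579.
Squared: 0.0308; 0.0249.
Sum = 0.055709; P₂ = 0.055709 / 5 = 0.011.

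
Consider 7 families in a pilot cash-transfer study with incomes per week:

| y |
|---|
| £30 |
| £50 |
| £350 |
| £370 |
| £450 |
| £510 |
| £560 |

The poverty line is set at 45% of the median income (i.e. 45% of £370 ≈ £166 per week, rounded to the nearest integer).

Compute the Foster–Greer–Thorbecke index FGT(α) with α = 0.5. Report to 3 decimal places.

0.249

Below the line: £30, £50 (q = 2 of N = 7).
Gap ratios (z−y)/z: (166−30)/166 = 0.8193; (166−50)/166 = 0.6988.
Raised to α = 0.5: 0.90514; 0.83594.
Sum = 1.741079; FGT(0.5) = 1.741079 / 7 = 0.249.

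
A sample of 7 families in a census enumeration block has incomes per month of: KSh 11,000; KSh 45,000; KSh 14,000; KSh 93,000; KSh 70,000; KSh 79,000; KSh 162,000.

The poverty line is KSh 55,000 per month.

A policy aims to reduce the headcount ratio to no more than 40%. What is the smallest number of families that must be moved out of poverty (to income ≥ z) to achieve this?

3 of the 7 families are poor, so H = 3/7 = 0.429.
A headcount ratio of at most 40% allows at most ⌊0.40 × 7⌋ = 2 poor families.
So at least 3 − 2 = 1 must be lifted.

1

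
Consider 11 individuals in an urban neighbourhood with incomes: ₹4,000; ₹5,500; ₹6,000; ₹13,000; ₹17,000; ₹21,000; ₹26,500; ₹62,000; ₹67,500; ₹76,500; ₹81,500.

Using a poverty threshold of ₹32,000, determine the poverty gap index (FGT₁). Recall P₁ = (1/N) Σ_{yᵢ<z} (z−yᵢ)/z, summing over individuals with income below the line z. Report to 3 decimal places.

0.372

Below z: ₹4,000, ₹5,500, ₹6,000, ₹13,000, ₹17,000, ₹21,000, ₹26,500 (q = 7 of N = 11).
Normalized shortfalls: (32000−4000)/32000 = 0.8750; (32000−5500)/32000 = 0.8281; (32000−6000)/32000 = 0.8125; (32000−13000)/32000 = 0.5938; (32000−17000)/32000 = 0.4688; (32000−21000)/32000 = 0.3438; (32000−26500)/32000 = 0.1719.
Σ = 4.093750. Dividing by the full population N = 11 gives P₁ = 0.372.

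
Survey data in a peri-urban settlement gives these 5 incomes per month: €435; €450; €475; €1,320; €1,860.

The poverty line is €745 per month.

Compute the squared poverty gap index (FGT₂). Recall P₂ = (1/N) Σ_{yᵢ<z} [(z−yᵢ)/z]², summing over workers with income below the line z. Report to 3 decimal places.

0.092

Poor units: €435, €450, €475 (q = 3 of N = 5).
Normalized shortfalls: (745−435)/745 = 0.4161; (745−450)/745 = 0.3960; (745−475)/745 = 0.3624.
Squared: 0.1731; 0.1568; 0.1313.
Sum = 0.461286; P₂ = 0.461286 / 5 = 0.092.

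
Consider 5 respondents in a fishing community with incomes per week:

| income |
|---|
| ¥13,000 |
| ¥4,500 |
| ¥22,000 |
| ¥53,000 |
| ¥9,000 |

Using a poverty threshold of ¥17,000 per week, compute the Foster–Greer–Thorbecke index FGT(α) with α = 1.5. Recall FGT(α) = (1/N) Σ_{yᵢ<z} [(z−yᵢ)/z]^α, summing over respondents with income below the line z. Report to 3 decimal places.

Poor units: ¥4,500, ¥9,000, ¥13,000 (q = 3 of N = 5).
Relative gaps: (17000−4500)/17000 = 0.7353; (17000−9000)/17000 = 0.4706; (17000−13000)/17000 = 0.2353.
Raised to α = 1.5: 0.63051; 0.32282; 0.11413.
Sum = 1.067465; FGT(1.5) = 1.067465 / 5 = 0.213.

0.213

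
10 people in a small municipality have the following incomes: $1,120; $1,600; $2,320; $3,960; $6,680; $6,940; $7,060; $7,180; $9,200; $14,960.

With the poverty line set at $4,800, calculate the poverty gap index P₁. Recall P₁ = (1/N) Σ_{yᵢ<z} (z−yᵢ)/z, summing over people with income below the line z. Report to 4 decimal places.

Below the line: $1,120, $1,600, $2,320, $3,960 (q = 4 of N = 10).
Gap ratios (z−y)/z: (4800−1120)/4800 = 0.7667; (4800−1600)/4800 = 0.6667; (4800−2320)/4800 = 0.5167; (4800−3960)/4800 = 0.1750.
Σ = 2.125000. Dividing by the full population N = 10 gives P₁ = 0.2125.

0.2125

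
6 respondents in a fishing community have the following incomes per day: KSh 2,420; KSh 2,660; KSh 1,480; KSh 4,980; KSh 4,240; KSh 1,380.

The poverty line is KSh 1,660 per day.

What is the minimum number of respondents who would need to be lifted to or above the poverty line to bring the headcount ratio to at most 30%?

Currently q = 2 of N = 6 are below the line (H = 0.333).
A headcount ratio of at most 30% allows at most ⌊0.30 × 6⌋ = 1 poor respondents.
So at least 2 − 1 = 1 must be lifted.

1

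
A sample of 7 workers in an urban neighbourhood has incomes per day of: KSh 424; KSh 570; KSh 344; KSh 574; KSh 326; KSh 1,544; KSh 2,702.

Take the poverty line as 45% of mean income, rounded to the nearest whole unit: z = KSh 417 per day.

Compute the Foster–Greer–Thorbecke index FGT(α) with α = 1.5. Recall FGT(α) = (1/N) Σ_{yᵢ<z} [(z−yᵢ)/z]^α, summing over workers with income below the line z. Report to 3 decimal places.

0.025

Incomes under z: KSh 326, KSh 344 (q = 2 of N = 7).
Relative gaps: (417−326)/417 = 0.2182; (417−344)/417 = 0.1751.
Raised to α = 1.5: 0.10194; 0.07325.
Sum = 0.175189; FGT(1.5) = 0.175189 / 7 = 0.025.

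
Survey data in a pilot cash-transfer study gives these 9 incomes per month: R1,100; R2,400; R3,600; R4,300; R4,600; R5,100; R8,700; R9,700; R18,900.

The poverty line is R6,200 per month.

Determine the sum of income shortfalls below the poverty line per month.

R16,100

Below z: R1,100, R2,400, R3,600, R4,300, R4,600, R5,100 (q = 6 of N = 9).
Individual gaps: 6200−1100 = 5100; 6200−2400 = 3800; 6200−3600 = 2600; 6200−4300 = 1900; 6200−4600 = 1600; 6200−5100 = 1100.
Aggregate gap = R16,100.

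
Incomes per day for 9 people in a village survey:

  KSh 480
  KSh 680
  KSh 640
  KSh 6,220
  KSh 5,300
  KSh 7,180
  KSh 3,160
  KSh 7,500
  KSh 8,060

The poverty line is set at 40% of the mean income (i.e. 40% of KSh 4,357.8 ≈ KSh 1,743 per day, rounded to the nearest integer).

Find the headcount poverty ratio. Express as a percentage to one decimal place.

3 of the 9 people have income below KSh 1,743.
H = 3/9 = 33.3%.

33.3%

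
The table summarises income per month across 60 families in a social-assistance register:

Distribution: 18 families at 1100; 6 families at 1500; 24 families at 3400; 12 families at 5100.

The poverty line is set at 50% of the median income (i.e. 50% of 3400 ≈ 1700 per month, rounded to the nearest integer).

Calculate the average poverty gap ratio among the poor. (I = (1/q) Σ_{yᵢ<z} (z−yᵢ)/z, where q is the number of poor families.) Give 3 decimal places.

0.294

Below the line: 18×1100, 6×1500 (q = 24 of N = 60).
Shortfall ratios (z−y)/z: 0.3529 (×18), 0.1176 (×6); sum = 7.058824.
I averages over the q = 24 poor units only: 7.058824 / 24 = 0.294.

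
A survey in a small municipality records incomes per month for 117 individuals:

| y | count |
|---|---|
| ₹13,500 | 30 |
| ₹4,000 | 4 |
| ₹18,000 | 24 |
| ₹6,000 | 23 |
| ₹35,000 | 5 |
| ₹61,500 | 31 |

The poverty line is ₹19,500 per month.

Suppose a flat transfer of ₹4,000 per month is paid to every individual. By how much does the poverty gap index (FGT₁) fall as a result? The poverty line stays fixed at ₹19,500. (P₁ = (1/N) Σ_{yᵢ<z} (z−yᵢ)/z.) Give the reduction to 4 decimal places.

0.1157

Before: below the line — 4×₹4,000, 23×₹6,000, 30×₹13,500, 24×₹18,000; poverty gap index (FGT₁) = 0.257944.
After the ₹4,000 transfer: below the line — 4×₹8,000, 23×₹10,000, 30×₹17,500; poverty gap index (FGT₁) = 0.142231.
Reduction = 0.257944 − 0.142231 = 0.1157.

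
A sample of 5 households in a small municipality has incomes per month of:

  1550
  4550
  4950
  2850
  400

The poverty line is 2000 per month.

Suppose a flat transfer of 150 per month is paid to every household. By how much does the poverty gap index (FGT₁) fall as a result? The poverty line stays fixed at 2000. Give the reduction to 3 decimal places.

0.030

Before: below the line — 400, 1550; poverty gap index (FGT₁) = 0.20500.
After the 150 transfer: below the line — 550, 1700; poverty gap index (FGT₁) = 0.17500.
Reduction = 0.20500 − 0.17500 = 0.030.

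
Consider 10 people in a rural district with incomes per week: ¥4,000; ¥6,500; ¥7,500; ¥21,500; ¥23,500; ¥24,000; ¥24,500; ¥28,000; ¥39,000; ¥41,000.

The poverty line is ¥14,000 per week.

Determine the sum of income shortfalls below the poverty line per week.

¥24,000

Poor units: ¥4,000, ¥6,500, ¥7,500 (q = 3 of N = 10).
Individual gaps: 14000−4000 = 10000; 14000−6500 = 7500; 14000−7500 = 6500.
Aggregate gap = ¥24,000.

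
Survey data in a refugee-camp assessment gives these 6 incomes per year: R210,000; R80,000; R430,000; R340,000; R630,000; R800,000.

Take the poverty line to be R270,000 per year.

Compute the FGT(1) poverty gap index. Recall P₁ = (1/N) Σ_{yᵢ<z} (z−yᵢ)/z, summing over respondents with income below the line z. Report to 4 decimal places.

Below z: R80,000, R210,000 (q = 2 of N = 6).
Shortfall ratios: (270000−80000)/270000 = 0.7037; (270000−210000)/270000 = 0.2222.
Sum of shortfalls = 0.925926; P₁ averages over all N: 0.925926 / 6 = 0.1543.

0.1543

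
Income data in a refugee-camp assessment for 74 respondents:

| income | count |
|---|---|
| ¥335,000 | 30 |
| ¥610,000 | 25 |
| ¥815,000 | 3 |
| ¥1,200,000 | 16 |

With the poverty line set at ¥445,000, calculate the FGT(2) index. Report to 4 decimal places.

0.0248

Poor units: 30×¥335,000 (q = 30 of N = 74).
Normalized shortfalls: (445000−335000)/445000 = 0.2472 (×30).
Squared: 0.0611 (×30).
Sum = 1.833102; P₂ = 1.833102 / 74 = 0.0248.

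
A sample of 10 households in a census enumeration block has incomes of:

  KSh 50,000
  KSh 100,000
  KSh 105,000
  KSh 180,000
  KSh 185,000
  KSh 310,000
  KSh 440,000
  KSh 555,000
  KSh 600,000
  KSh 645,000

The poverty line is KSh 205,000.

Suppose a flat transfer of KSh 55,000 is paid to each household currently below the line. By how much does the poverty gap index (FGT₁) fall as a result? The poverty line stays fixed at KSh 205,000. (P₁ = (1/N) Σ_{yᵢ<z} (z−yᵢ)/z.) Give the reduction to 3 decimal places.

0.102

Before: below the line — KSh 50,000, KSh 100,000, KSh 105,000, KSh 180,000, KSh 185,000; poverty gap index (FGT₁) = 0.19756.
After the KSh 55,000 transfer: below the line — KSh 105,000, KSh 155,000, KSh 160,000; poverty gap index (FGT₁) = 0.09512.
Reduction = 0.19756 − 0.09512 = 0.102.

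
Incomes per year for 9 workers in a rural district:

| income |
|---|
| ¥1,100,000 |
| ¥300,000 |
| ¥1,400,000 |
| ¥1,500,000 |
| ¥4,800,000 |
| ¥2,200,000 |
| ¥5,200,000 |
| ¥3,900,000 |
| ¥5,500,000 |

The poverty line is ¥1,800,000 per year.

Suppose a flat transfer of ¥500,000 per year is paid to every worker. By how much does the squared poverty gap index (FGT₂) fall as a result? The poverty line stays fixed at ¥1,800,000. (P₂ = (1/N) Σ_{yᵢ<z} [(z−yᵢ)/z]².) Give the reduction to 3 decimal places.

Before: below the line — ¥300,000, ¥1,100,000, ¥1,400,000, ¥1,500,000; squared poverty gap index (FGT₂) = 0.10254.
After the ¥500,000 transfer: below the line — ¥800,000, ¥1,600,000; squared poverty gap index (FGT₂) = 0.03567.
Reduction = 0.10254 − 0.03567 = 0.067.

0.067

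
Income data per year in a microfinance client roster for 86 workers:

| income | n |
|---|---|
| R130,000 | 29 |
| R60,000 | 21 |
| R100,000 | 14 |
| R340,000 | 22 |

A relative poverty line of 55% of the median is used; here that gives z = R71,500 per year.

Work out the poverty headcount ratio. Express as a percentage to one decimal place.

24.4%

21 of the 86 workers have income below R71,500.
H = 21/86 = 24.4%.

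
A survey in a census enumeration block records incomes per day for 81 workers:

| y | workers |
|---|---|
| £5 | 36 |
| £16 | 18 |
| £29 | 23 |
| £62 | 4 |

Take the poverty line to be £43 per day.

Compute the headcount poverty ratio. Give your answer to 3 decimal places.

0.951

77 of the 81 workers have income below £43.
H = 77/81 = 0.951.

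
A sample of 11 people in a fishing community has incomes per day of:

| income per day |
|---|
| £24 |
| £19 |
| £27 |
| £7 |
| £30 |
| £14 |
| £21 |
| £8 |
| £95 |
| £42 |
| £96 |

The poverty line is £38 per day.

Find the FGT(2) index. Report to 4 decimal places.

0.2183

Incomes under z: £7, £8, £14, £19, £21, £24, £27, £30 (q = 8 of N = 11).
Normalized shortfalls: (38−7)/38 = 0.8158; (38−8)/38 = 0.7895; (38−14)/38 = 0.6316; (38−19)/38 = 0.5000; (38−21)/38 = 0.4474; (38−24)/38 = 0.3684; (38−27)/38 = 0.2895; (38−30)/38 = 0.2105.
Squared: 0.6655; 0.6233; 0.3989; 0.2500; 0.2001; 0.1357; 0.0838; 0.0443.
Sum = 2.401662; P₂ = 2.401662 / 11 = 0.2183.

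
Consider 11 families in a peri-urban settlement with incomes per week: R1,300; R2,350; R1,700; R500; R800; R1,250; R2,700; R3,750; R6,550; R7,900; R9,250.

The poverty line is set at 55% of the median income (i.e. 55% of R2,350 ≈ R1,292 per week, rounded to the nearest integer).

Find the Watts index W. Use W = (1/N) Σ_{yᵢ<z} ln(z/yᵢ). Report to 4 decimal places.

0.1329

Incomes under z: R500, R800, R1,250 (q = 3 of N = 11).
ln(z/y) terms: ln(1292/500) = 0.9493; ln(1292/800) = 0.4793; ln(1292/1250) = 0.0330.
W = 1.461721 / 11 = 0.1329.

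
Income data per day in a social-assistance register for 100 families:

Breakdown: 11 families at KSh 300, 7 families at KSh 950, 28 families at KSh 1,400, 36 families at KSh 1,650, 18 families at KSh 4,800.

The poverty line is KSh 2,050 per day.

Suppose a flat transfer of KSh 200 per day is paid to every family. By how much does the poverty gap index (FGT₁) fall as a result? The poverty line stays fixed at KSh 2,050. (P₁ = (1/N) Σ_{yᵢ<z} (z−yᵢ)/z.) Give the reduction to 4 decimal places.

Before: below the line — 11×KSh 300, 7×KSh 950, 28×KSh 1,400, 36×KSh 1,650; poverty gap index (FGT₁) = 0.290488.
After the KSh 200 transfer: below the line — 11×KSh 500, 7×KSh 1,150, 28×KSh 1,600, 36×KSh 1,850; poverty gap index (FGT₁) = 0.210488.
Reduction = 0.290488 − 0.210488 = 0.0800.

0.0800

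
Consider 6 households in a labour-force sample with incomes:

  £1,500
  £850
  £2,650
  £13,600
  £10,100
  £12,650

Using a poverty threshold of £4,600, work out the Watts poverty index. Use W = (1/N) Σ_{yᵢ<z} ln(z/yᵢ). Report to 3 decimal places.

Below the line: £850, £1,500, £2,650 (q = 3 of N = 6).
Log shortfalls: ln(4600/850) = 1.6886; ln(4600/1500) = 1.1206; ln(4600/2650) = 0.5515.
W = 3.360663 / 6 = 0.560.

0.560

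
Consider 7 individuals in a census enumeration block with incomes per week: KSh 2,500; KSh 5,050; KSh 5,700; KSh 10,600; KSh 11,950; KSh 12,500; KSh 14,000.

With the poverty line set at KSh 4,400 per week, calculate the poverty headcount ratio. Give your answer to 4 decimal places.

1 of the 7 individuals have income below KSh 4,400.
H = 1/7 = 0.1429.

0.1429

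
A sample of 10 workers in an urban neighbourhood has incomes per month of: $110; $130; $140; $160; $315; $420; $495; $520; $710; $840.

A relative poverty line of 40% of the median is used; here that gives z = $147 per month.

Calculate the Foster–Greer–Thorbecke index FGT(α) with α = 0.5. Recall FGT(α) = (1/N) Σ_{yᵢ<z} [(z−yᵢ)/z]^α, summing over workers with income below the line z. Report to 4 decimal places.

0.1060

Incomes under z: $110, $130, $140 (q = 3 of N = 10).
Normalized shortfalls: (147−110)/147 = 0.2517; (147−130)/147 = 0.1156; (147−140)/147 = 0.0476.
Raised to α = 0.5: 0.50170; 0.34007; 0.21822.
Sum = 1.059984; FGT(0.5) = 1.059984 / 10 = 0.1060.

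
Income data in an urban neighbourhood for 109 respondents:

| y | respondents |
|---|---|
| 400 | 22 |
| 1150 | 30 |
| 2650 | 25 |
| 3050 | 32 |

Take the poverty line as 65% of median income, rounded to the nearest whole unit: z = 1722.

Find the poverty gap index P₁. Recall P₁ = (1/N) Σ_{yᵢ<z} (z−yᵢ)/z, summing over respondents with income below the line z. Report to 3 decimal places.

0.246

Incomes under z: 22×400, 30×1150 (q = 52 of N = 109).
Shortfall ratios: (1722−400)/1722 = 0.7677 (×22); (1722−1150)/1722 = 0.3322 (×30).
Sum of shortfalls = 26.854820; P₁ averages over all N: 26.854820 / 109 = 0.246.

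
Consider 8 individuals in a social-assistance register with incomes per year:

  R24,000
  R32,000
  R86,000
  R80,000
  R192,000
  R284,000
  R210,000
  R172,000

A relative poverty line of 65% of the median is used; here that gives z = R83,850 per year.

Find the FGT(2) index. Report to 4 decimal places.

0.1117

Incomes under z: R24,000, R32,000, R80,000 (q = 3 of N = 8).
Normalized shortfalls: (83850−24000)/83850 = 0.7138; (83850−32000)/83850 = 0.6184; (83850−80000)/83850 = 0.0459.
Squared: 0.5095; 0.3824; 0.0021.
Sum = 0.893959; P₂ = 0.893959 / 8 = 0.1117.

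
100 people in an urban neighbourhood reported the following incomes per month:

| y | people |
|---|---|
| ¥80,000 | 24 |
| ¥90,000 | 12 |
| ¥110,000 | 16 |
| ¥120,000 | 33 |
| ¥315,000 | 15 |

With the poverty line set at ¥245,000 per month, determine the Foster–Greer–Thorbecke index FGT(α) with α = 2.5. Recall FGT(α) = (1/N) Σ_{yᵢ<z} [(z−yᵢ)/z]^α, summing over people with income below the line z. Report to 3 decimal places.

0.225

Below the line: 24×¥80,000, 12×¥90,000, 16×¥110,000, 33×¥120,000 (q = 85 of N = 100).
Normalized shortfalls: (245000−80000)/245000 = 0.6735 (×24); (245000−90000)/245000 = 0.6327 (×12); (245000−110000)/245000 = 0.5510 (×16); (245000−120000)/245000 = 0.5102 (×33).
Raised to α = 2.5: 0.37222 (×24); 0.31836 (×12); 0.22538 (×16); 0.18593 (×33).
Sum = 22.495405; FGT(2.5) = 22.495405 / 100 = 0.225.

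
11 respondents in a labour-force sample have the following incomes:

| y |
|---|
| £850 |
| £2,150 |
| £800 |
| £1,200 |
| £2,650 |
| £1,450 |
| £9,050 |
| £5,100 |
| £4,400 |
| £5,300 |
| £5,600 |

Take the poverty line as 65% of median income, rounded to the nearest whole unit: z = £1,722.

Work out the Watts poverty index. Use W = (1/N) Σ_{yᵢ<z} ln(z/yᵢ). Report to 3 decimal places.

0.182

Below the line: £800, £850, £1,200, £1,450 (q = 4 of N = 11).
ln(z/y) terms: ln(1722/800) = 0.7666; ln(1722/850) = 0.7060; ln(1722/1200) = 0.3612; ln(1722/1450) = 0.1719.
W = 2.005723 / 11 = 0.182.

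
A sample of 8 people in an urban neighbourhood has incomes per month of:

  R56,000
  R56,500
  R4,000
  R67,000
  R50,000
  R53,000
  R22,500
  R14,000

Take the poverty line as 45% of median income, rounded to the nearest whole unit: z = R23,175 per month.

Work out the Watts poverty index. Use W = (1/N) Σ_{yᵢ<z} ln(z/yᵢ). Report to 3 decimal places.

0.286

Below the line: R4,000, R14,000, R22,500 (q = 3 of N = 8).
ln(z/y) terms: ln(23175/4000) = 1.7568; ln(23175/14000) = 0.5040; ln(23175/22500) = 0.0296.
W = 2.290355 / 8 = 0.286.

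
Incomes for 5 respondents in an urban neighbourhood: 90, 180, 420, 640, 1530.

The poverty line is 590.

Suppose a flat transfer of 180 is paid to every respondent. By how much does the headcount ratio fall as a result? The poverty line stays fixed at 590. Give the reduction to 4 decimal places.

Before: below the line — 90, 180, 420; headcount ratio = 0.600000.
After the 180 transfer: below the line — 270, 360; headcount ratio = 0.400000.
Reduction = 0.600000 − 0.400000 = 0.2000.

0.2000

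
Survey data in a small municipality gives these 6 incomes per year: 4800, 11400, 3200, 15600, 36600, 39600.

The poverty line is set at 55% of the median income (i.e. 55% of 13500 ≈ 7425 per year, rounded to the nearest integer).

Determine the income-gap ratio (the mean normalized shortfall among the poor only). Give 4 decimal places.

0.4613

Incomes under z: 3200, 4800 (q = 2 of N = 6).
Shortfall ratios (z−y)/z: 0.5690, 0.3535; sum = 0.922559.
I averages over the q = 2 poor units only: 0.922559 / 2 = 0.4613.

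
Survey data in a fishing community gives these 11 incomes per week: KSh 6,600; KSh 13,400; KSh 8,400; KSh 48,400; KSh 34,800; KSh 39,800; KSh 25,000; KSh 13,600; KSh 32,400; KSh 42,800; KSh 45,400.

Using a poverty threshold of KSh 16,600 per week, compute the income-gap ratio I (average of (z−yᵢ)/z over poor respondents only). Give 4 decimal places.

Poor units: KSh 6,600, KSh 8,400, KSh 13,400, KSh 13,600 (q = 4 of N = 11).
Relative gaps: 0.6024, 0.4940, 0.1928, 0.1807; sum = 1.469880.
The income-gap ratio divides by q (the poor only): 1.469880 / 4 = 0.3675.

0.3675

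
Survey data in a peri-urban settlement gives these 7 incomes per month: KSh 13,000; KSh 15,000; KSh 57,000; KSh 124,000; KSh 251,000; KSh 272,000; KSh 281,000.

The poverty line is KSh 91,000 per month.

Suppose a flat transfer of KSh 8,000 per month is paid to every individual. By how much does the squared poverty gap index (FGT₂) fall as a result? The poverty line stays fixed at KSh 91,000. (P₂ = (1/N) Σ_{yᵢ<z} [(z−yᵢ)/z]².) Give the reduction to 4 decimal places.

Before: below the line — KSh 13,000, KSh 15,000, KSh 57,000; squared poverty gap index (FGT₂) = 0.224542.
After the KSh 8,000 transfer: below the line — KSh 21,000, KSh 23,000, KSh 65,000; squared poverty gap index (FGT₂) = 0.175962.
Reduction = 0.224542 − 0.175962 = 0.0486.

0.0486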